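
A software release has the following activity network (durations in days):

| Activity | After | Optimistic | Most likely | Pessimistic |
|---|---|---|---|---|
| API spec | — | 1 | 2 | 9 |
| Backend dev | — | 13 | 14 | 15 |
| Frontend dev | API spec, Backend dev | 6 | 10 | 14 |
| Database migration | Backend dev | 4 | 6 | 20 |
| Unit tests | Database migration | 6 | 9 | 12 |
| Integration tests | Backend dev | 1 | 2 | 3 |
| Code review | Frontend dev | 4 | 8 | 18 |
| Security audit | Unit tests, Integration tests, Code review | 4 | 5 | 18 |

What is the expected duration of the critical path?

te_API spec = (1 + 4·2 + 9)/6 = 18/6 = 3
te_Backend dev = (13 + 4·14 + 15)/6 = 84/6 = 14
te_Frontend dev = (6 + 4·10 + 14)/6 = 60/6 = 10
te_Database migration = (4 + 4·6 + 20)/6 = 48/6 = 8
te_Unit tests = (6 + 4·9 + 12)/6 = 54/6 = 9
te_Integration tests = (1 + 4·2 + 3)/6 = 12/6 = 2
te_Code review = (4 + 4·8 + 18)/6 = 54/6 = 9
te_Security audit = (4 + 4·5 + 18)/6 = 42/6 = 7

Forward pass:
ES_API spec = 0; EF_API spec = 3
ES_Backend dev = 0; EF_Backend dev = 14
ES_Frontend dev = max(EF_API spec=3, EF_Backend dev=14) = 14; EF_Frontend dev = 14+10 = 24
ES_Database migration = 14; EF_Database migration = 14+8 = 22
ES_Unit tests = 22; EF_Unit tests = 22+9 = 31
ES_Integration tests = 14; EF_Integration tests = 14+2 = 16
ES_Code review = 24; EF_Code review = 24+9 = 33
ES_Security audit = max(EF_Unit tests=31, EF_Integration tests=16, EF_Code review=33) = 33; EF_Security audit = 33+7 = 40
Expected project duration μ = 40 days. Critical path: Backend dev → Frontend dev → Code review → Security audit.

40 days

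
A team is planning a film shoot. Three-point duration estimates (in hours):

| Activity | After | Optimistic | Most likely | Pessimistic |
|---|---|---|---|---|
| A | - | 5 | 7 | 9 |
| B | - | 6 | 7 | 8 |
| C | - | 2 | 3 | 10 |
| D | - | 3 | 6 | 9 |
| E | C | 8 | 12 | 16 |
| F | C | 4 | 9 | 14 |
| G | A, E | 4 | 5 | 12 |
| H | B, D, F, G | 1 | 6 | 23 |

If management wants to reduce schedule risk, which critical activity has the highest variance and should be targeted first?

te_A = (5 + 4·7 + 9)/6 = 42/6 = 7; σ²_A = ((9−5)/6)² = 0.444
te_B = (6 + 4·7 + 8)/6 = 42/6 = 7; σ²_B = ((8−6)/6)² = 0.111
te_C = (2 + 4·3 + 10)/6 = 24/6 = 4; σ²_C = ((10−2)/6)² = 1.778
te_D = (3 + 4·6 + 9)/6 = 36/6 = 6; σ²_D = ((9−3)/6)² = 1.000
te_E = (8 + 4·12 + 16)/6 = 72/6 = 12; σ²_E = ((16−8)/6)² = 1.778
te_F = (4 + 4·9 + 14)/6 = 54/6 = 9; σ²_F = ((14−4)/6)² = 2.778
te_G = (4 + 4·5 + 12)/6 = 36/6 = 6; σ²_G = ((12−4)/6)² = 1.778
te_H = (1 + 4·6 + 23)/6 = 48/6 = 8; σ²_H = ((23−1)/6)² = 13.444

Forward pass:
ES_A = 0; EF_A = 7
ES_B = 0; EF_B = 7
ES_C = 0; EF_C = 4
ES_D = 0; EF_D = 6
ES_E = 4; EF_E = 4+12 = 16
ES_F = 4; EF_F = 4+9 = 13
ES_G = max(EF_A=7, EF_E=16) = 16; EF_G = 16+6 = 22
ES_H = max(EF_B=7, EF_D=6, EF_F=13, EF_G=22) = 22; EF_H = 22+8 = 30
Expected project duration μ = 30 hours. Critical path: C → E → G → H.

Variances on critical path: σ²_C=1.778, σ²_E=1.778, σ²_G=1.778, σ²_H=13.444.
Largest is σ²_H = 13.444.

H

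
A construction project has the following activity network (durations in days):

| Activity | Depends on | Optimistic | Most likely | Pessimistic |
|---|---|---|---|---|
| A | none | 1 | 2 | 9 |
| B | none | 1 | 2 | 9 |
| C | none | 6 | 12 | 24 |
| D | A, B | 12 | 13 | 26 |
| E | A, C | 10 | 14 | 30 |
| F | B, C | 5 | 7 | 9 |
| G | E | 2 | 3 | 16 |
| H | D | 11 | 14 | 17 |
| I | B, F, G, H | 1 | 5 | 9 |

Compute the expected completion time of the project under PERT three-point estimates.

te_A = (1 + 4·2 + 9)/6 = 18/6 = 3
te_B = (1 + 4·2 + 9)/6 = 18/6 = 3
te_C = (6 + 4·12 + 24)/6 = 78/6 = 13
te_D = (12 + 4·13 + 26)/6 = 90/6 = 15
te_E = (10 + 4·14 + 30)/6 = 96/6 = 16
te_F = (5 + 4·7 + 9)/6 = 42/6 = 7
te_G = (2 + 4·3 + 16)/6 = 30/6 = 5
te_H = (11 + 4·14 + 17)/6 = 84/6 = 14
te_I = (1 + 4·5 + 9)/6 = 30/6 = 5

Forward pass:
ES_A = 0; EF_A = 3
ES_B = 0; EF_B = 3
ES_C = 0; EF_C = 13
ES_D = max(EF_A=3, EF_B=3) = 3; EF_D = 3+15 = 18
ES_E = max(EF_A=3, EF_C=13) = 13; EF_E = 13+16 = 29
ES_F = max(EF_B=3, EF_C=13) = 13; EF_F = 13+7 = 20
ES_G = 29; EF_G = 29+5 = 34
ES_H = 18; EF_H = 18+14 = 32
ES_I = max(EF_B=3, EF_F=20, EF_G=34, EF_H=32) = 34; EF_I = 34+5 = 39
Expected project duration μ = 39 days. Critical path: C → E → G → I.

39 days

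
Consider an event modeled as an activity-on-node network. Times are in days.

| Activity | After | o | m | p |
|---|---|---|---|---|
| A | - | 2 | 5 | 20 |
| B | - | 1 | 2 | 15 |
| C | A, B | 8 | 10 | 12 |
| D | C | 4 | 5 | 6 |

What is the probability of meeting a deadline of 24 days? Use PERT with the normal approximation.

te_A = (2 + 4·5 + 20)/6 = 42/6 = 7; σ²_A = ((20−2)/6)² = 9.000
te_B = (1 + 4·2 + 15)/6 = 24/6 = 4; σ²_B = ((15−1)/6)² = 5.444
te_C = (8 + 4·10 + 12)/6 = 60/6 = 10; σ²_C = ((12−8)/6)² = 0.444
te_D = (4 + 4·5 + 6)/6 = 30/6 = 5; σ²_D = ((6−4)/6)² = 0.111

Forward pass:
ES_A = 0; EF_A = 7
ES_B = 0; EF_B = 4
ES_C = max(EF_A=7, EF_B=4) = 7; EF_C = 7+10 = 17
ES_D = 17; EF_D = 17+5 = 22
Expected project duration μ = 22 days. Critical path: A → C → D.

Variance along critical path = 9.000 + 0.444 + 0.111 = 9.556; σ = √9.556 = 3.091 days.
Z = (24 − 22) / 3.091 = 0.647
P(T ≤ 24) = Φ(0.647) ≈ 0.741

0.741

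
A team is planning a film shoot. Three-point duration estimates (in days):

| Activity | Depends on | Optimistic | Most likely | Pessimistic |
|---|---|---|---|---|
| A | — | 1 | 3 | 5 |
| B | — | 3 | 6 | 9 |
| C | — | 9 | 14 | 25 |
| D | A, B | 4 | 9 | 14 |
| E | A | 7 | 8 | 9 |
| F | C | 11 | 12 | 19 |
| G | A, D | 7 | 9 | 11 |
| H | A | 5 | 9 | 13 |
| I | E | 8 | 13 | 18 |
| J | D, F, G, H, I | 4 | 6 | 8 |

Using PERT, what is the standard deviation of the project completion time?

te_A = (1 + 4·3 + 5)/6 = 18/6 = 3; σ²_A = ((5−1)/6)² = 0.444
te_B = (3 + 4·6 + 9)/6 = 36/6 = 6; σ²_B = ((9−3)/6)² = 1.000
te_C = (9 + 4·14 + 25)/6 = 90/6 = 15; σ²_C = ((25−9)/6)² = 7.111
te_D = (4 + 4·9 + 14)/6 = 54/6 = 9; σ²_D = ((14−4)/6)² = 2.778
te_E = (7 + 4·8 + 9)/6 = 48/6 = 8; σ²_E = ((9−7)/6)² = 0.111
te_F = (11 + 4·12 + 19)/6 = 78/6 = 13; σ²_F = ((19−11)/6)² = 1.778
te_G = (7 + 4·9 + 11)/6 = 54/6 = 9; σ²_G = ((11−7)/6)² = 0.444
te_H = (5 + 4·9 + 13)/6 = 54/6 = 9; σ²_H = ((13−5)/6)² = 1.778
te_I = (8 + 4·13 + 18)/6 = 78/6 = 13; σ²_I = ((18−8)/6)² = 2.778
te_J = (4 + 4·6 + 8)/6 = 36/6 = 6; σ²_J = ((8−4)/6)² = 0.444

Forward pass:
ES_A = 0; EF_A = 3
ES_B = 0; EF_B = 6
ES_C = 0; EF_C = 15
ES_D = max(EF_A=3, EF_B=6) = 6; EF_D = 6+9 = 15
ES_E = 3; EF_E = 3+8 = 11
ES_F = 15; EF_F = 15+13 = 28
ES_G = max(EF_A=3, EF_D=15) = 15; EF_G = 15+9 = 24
ES_H = 3; EF_H = 3+9 = 12
ES_I = 11; EF_I = 11+13 = 24
ES_J = max(EF_D=15, EF_F=28, EF_G=24, EF_H=12, EF_I=24) = 28; EF_J = 28+6 = 34
Expected project duration μ = 34 days. Critical path: C → F → J.

Variance along critical path = 7.111 + 1.778 + 0.444 = 9.333
σ = √9.333 = 3.055 days

3.06 days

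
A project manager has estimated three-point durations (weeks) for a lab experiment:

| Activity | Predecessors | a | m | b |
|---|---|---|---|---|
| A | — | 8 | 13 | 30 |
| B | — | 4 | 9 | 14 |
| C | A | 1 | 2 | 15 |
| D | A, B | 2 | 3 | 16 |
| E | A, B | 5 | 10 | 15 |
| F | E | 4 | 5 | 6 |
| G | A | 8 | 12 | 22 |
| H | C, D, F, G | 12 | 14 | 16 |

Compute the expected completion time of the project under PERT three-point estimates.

44 weeks

te_A = (8 + 4·13 + 30)/6 = 90/6 = 15
te_B = (4 + 4·9 + 14)/6 = 54/6 = 9
te_C = (1 + 4·2 + 15)/6 = 24/6 = 4
te_D = (2 + 4·3 + 16)/6 = 30/6 = 5
te_E = (5 + 4·10 + 15)/6 = 60/6 = 10
te_F = (4 + 4·5 + 6)/6 = 30/6 = 5
te_G = (8 + 4·12 + 22)/6 = 78/6 = 13
te_H = (12 + 4·14 + 16)/6 = 84/6 = 14

Forward pass:
ES_A = 0; EF_A = 15
ES_B = 0; EF_B = 9
ES_C = 15; EF_C = 15+4 = 19
ES_D = max(EF_A=15, EF_B=9) = 15; EF_D = 15+5 = 20
ES_E = max(EF_A=15, EF_B=9) = 15; EF_E = 15+10 = 25
ES_F = 25; EF_F = 25+5 = 30
ES_G = 15; EF_G = 15+13 = 28
ES_H = max(EF_C=19, EF_D=20, EF_F=30, EF_G=28) = 30; EF_H = 30+14 = 44
Expected project duration μ = 44 weeks. Critical path: A → E → F → H.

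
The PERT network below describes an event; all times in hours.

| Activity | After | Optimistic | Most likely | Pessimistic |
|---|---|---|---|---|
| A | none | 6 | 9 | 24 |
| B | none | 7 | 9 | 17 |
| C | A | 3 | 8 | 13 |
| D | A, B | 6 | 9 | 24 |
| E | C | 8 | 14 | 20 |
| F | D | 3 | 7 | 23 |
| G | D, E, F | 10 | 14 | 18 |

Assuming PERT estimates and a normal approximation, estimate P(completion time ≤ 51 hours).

0.830

te_A = (6 + 4·9 + 24)/6 = 66/6 = 11; σ²_A = ((24−6)/6)² = 9.000
te_B = (7 + 4·9 + 17)/6 = 60/6 = 10; σ²_B = ((17−7)/6)² = 2.778
te_C = (3 + 4·8 + 13)/6 = 48/6 = 8; σ²_C = ((13−3)/6)² = 2.778
te_D = (6 + 4·9 + 24)/6 = 66/6 = 11; σ²_D = ((24−6)/6)² = 9.000
te_E = (8 + 4·14 + 20)/6 = 84/6 = 14; σ²_E = ((20−8)/6)² = 4.000
te_F = (3 + 4·7 + 23)/6 = 54/6 = 9; σ²_F = ((23−3)/6)² = 11.111
te_G = (10 + 4·14 + 18)/6 = 84/6 = 14; σ²_G = ((18−10)/6)² = 1.778

Forward pass:
ES_A = 0; EF_A = 11
ES_B = 0; EF_B = 10
ES_C = 11; EF_C = 11+8 = 19
ES_D = max(EF_A=11, EF_B=10) = 11; EF_D = 11+11 = 22
ES_E = 19; EF_E = 19+14 = 33
ES_F = 22; EF_F = 22+9 = 31
ES_G = max(EF_D=22, EF_E=33, EF_F=31) = 33; EF_G = 33+14 = 47
Expected project duration μ = 47 hours. Critical path: A → C → E → G.

Variance along critical path = 9.000 + 2.778 + 4.000 + 1.778 = 17.556; σ = √17.556 = 4.190 hours.
Z = (51 − 47) / 4.190 = 0.955
P(T ≤ 51) = Φ(0.955) ≈ 0.830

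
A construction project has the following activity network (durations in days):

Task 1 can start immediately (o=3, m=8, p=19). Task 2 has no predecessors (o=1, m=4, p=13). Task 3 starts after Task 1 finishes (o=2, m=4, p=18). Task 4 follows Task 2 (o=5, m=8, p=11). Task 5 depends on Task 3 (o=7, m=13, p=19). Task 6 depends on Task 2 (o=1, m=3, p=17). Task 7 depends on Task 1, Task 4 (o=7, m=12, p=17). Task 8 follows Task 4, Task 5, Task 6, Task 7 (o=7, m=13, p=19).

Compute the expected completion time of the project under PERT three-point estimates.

te_Task 1 = (3 + 4·8 + 19)/6 = 54/6 = 9
te_Task 2 = (1 + 4·4 + 13)/6 = 30/6 = 5
te_Task 3 = (2 + 4·4 + 18)/6 = 36/6 = 6
te_Task 4 = (5 + 4·8 + 11)/6 = 48/6 = 8
te_Task 5 = (7 + 4·13 + 19)/6 = 78/6 = 13
te_Task 6 = (1 + 4·3 + 17)/6 = 30/6 = 5
te_Task 7 = (7 + 4·12 + 17)/6 = 72/6 = 12
te_Task 8 = (7 + 4·13 + 19)/6 = 78/6 = 13

Forward pass:
ES_Task 1 = 0; EF_Task 1 = 9
ES_Task 2 = 0; EF_Task 2 = 5
ES_Task 3 = 9; EF_Task 3 = 9+6 = 15
ES_Task 4 = 5; EF_Task 4 = 5+8 = 13
ES_Task 5 = 15; EF_Task 5 = 15+13 = 28
ES_Task 6 = 5; EF_Task 6 = 5+5 = 10
ES_Task 7 = max(EF_Task 1=9, EF_Task 4=13) = 13; EF_Task 7 = 13+12 = 25
ES_Task 8 = max(EF_Task 4=13, EF_Task 5=28, EF_Task 6=10, EF_Task 7=25) = 28; EF_Task 8 = 28+13 = 41
Expected project duration μ = 41 days. Critical path: Task 1 → Task 3 → Task 5 → Task 8.

41 days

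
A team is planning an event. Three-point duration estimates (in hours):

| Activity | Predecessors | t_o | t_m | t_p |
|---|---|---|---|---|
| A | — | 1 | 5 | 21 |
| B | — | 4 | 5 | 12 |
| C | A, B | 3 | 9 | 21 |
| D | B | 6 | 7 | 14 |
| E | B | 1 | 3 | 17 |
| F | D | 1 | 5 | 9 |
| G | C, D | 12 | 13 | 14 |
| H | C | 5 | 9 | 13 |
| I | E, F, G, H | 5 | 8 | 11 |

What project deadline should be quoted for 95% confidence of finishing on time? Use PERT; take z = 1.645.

te_A = (1 + 4·5 + 21)/6 = 42/6 = 7; σ²_A = ((21−1)/6)² = 11.111
te_B = (4 + 4·5 + 12)/6 = 36/6 = 6; σ²_B = ((12−4)/6)² = 1.778
te_C = (3 + 4·9 + 21)/6 = 60/6 = 10; σ²_C = ((21−3)/6)² = 9.000
te_D = (6 + 4·7 + 14)/6 = 48/6 = 8; σ²_D = ((14−6)/6)² = 1.778
te_E = (1 + 4·3 + 17)/6 = 30/6 = 5; σ²_E = ((17−1)/6)² = 7.111
te_F = (1 + 4·5 + 9)/6 = 30/6 = 5; σ²_F = ((9−1)/6)² = 1.778
te_G = (12 + 4·13 + 14)/6 = 78/6 = 13; σ²_G = ((14−12)/6)² = 0.111
te_H = (5 + 4·9 + 13)/6 = 54/6 = 9; σ²_H = ((13−5)/6)² = 1.778
te_I = (5 + 4·8 + 11)/6 = 48/6 = 8; σ²_I = ((11−5)/6)² = 1.000

Forward pass:
ES_A = 0; EF_A = 7
ES_B = 0; EF_B = 6
ES_C = max(EF_A=7, EF_B=6) = 7; EF_C = 7+10 = 17
ES_D = 6; EF_D = 6+8 = 14
ES_E = 6; EF_E = 6+5 = 11
ES_F = 14; EF_F = 14+5 = 19
ES_G = max(EF_C=17, EF_D=14) = 17; EF_G = 17+13 = 30
ES_H = 17; EF_H = 17+9 = 26
ES_I = max(EF_E=11, EF_F=19, EF_G=30, EF_H=26) = 30; EF_I = 30+8 = 38
Expected project duration μ = 38 hours. Critical path: A → C → G → I.

Variance along critical path = 11.111 + 9.000 + 0.111 + 1.000 = 21.222; σ = 4.607 hours.
D = μ + z·σ = 38 + 1.645·4.607 = 45.6 hours

45.6 hours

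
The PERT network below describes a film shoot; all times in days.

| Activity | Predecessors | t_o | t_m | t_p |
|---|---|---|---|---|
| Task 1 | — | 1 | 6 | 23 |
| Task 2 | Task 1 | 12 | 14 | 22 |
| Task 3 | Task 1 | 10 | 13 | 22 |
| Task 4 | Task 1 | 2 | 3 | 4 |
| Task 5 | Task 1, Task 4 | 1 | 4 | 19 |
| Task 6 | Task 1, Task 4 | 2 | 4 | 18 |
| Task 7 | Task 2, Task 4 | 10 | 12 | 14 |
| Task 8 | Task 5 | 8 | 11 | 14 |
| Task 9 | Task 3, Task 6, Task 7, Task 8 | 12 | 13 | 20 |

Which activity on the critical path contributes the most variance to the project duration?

Task 1

te_Task 1 = (1 + 4·6 + 23)/6 = 48/6 = 8; σ²_Task 1 = ((23−1)/6)² = 13.444
te_Task 2 = (12 + 4·14 + 22)/6 = 90/6 = 15; σ²_Task 2 = ((22−12)/6)² = 2.778
te_Task 3 = (10 + 4·13 + 22)/6 = 84/6 = 14; σ²_Task 3 = ((22−10)/6)² = 4.000
te_Task 4 = (2 + 4·3 + 4)/6 = 18/6 = 3; σ²_Task 4 = ((4−2)/6)² = 0.111
te_Task 5 = (1 + 4·4 + 19)/6 = 36/6 = 6; σ²_Task 5 = ((19−1)/6)² = 9.000
te_Task 6 = (2 + 4·4 + 18)/6 = 36/6 = 6; σ²_Task 6 = ((18−2)/6)² = 7.111
te_Task 7 = (10 + 4·12 + 14)/6 = 72/6 = 12; σ²_Task 7 = ((14−10)/6)² = 0.444
te_Task 8 = (8 + 4·11 + 14)/6 = 66/6 = 11; σ²_Task 8 = ((14−8)/6)² = 1.000
te_Task 9 = (12 + 4·13 + 20)/6 = 84/6 = 14; σ²_Task 9 = ((20−12)/6)² = 1.778

Forward pass:
ES_Task 1 = 0; EF_Task 1 = 8
ES_Task 2 = 8; EF_Task 2 = 8+15 = 23
ES_Task 3 = 8; EF_Task 3 = 8+14 = 22
ES_Task 4 = 8; EF_Task 4 = 8+3 = 11
ES_Task 5 = max(EF_Task 1=8, EF_Task 4=11) = 11; EF_Task 5 = 11+6 = 17
ES_Task 6 = max(EF_Task 1=8, EF_Task 4=11) = 11; EF_Task 6 = 11+6 = 17
ES_Task 7 = max(EF_Task 2=23, EF_Task 4=11) = 23; EF_Task 7 = 23+12 = 35
ES_Task 8 = 17; EF_Task 8 = 17+11 = 28
ES_Task 9 = max(EF_Task 3=22, EF_Task 6=17, EF_Task 7=35, EF_Task 8=28) = 35; EF_Task 9 = 35+14 = 49
Expected project duration μ = 49 days. Critical path: Task 1 → Task 2 → Task 7 → Task 9.

Variances on critical path: σ²_Task 1=13.444, σ²_Task 2=2.778, σ²_Task 7=0.444, σ²_Task 9=1.778.
Largest is σ²_Task 1 = 13.444.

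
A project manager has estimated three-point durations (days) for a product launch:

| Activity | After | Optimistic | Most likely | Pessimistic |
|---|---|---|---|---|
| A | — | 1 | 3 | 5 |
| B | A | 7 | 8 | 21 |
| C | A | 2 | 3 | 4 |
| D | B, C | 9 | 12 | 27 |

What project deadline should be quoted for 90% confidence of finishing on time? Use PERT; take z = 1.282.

31.9 days

te_A = (1 + 4·3 + 5)/6 = 18/6 = 3; σ²_A = ((5−1)/6)² = 0.444
te_B = (7 + 4·8 + 21)/6 = 60/6 = 10; σ²_B = ((21−7)/6)² = 5.444
te_C = (2 + 4·3 + 4)/6 = 18/6 = 3; σ²_C = ((4−2)/6)² = 0.111
te_D = (9 + 4·12 + 27)/6 = 84/6 = 14; σ²_D = ((27−9)/6)² = 9.000

Forward pass:
ES_A = 0; EF_A = 3
ES_B = 3; EF_B = 3+10 = 13
ES_C = 3; EF_C = 3+3 = 6
ES_D = max(EF_B=13, EF_C=6) = 13; EF_D = 13+14 = 27
Expected project duration μ = 27 days. Critical path: A → B → D.

Variance along critical path = 0.444 + 5.444 + 9.000 = 14.889; σ = 3.859 days.
D = μ + z·σ = 27 + 1.282·3.859 = 31.9 days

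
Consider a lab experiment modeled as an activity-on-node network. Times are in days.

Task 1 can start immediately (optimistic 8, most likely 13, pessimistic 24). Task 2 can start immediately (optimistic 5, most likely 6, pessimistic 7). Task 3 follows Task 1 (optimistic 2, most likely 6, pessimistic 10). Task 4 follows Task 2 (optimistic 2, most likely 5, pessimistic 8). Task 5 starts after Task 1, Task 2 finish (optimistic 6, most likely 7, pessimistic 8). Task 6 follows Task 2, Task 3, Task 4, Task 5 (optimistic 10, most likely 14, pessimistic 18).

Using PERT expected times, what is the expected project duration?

te_Task 1 = (8 + 4·13 + 24)/6 = 84/6 = 14
te_Task 2 = (5 + 4·6 + 7)/6 = 36/6 = 6
te_Task 3 = (2 + 4·6 + 10)/6 = 36/6 = 6
te_Task 4 = (2 + 4·5 + 8)/6 = 30/6 = 5
te_Task 5 = (6 + 4·7 + 8)/6 = 42/6 = 7
te_Task 6 = (10 + 4·14 + 18)/6 = 84/6 = 14

Forward pass:
ES_Task 1 = 0; EF_Task 1 = 14
ES_Task 2 = 0; EF_Task 2 = 6
ES_Task 3 = 14; EF_Task 3 = 14+6 = 20
ES_Task 4 = 6; EF_Task 4 = 6+5 = 11
ES_Task 5 = max(EF_Task 1=14, EF_Task 2=6) = 14; EF_Task 5 = 14+7 = 21
ES_Task 6 = max(EF_Task 2=6, EF_Task 3=20, EF_Task 4=11, EF_Task 5=21) = 21; EF_Task 6 = 21+14 = 35
Expected project duration μ = 35 days. Critical path: Task 1 → Task 5 → Task 6.

35 days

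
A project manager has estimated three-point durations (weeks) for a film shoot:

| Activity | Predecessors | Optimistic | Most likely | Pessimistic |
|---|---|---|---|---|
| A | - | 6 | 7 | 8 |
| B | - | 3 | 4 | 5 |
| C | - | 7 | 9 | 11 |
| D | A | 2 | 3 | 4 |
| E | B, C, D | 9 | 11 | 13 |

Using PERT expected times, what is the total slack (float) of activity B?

te_A = (6 + 4·7 + 8)/6 = 42/6 = 7
te_B = (3 + 4·4 + 5)/6 = 24/6 = 4
te_C = (7 + 4·9 + 11)/6 = 54/6 = 9
te_D = (2 + 4·3 + 4)/6 = 18/6 = 3
te_E = (9 + 4·11 + 13)/6 = 66/6 = 11

Forward pass:
ES_A = 0; EF_A = 7
ES_B = 0; EF_B = 4
ES_C = 0; EF_C = 9
ES_D = 7; EF_D = 7+3 = 10
ES_E = max(EF_B=4, EF_C=9, EF_D=10) = 10; EF_E = 10+11 = 21
Expected project duration μ = 21 weeks. Critical path: A → D → E.

Backward pass:
LF_E = 21; LS_E = 21−11 = 10
LF_D = LS_E = 10; LS_D = 10−3 = 7
LF_C = LS_E = 10; LS_C = 10−9 = 1
LF_B = LS_E = 10; LS_B = 10−4 = 6
LF_A = LS_D = 7; LS_A = 7−7 = 0
Slack_B = LS_B − ES_B = 6 − 0 = 6

6 weeks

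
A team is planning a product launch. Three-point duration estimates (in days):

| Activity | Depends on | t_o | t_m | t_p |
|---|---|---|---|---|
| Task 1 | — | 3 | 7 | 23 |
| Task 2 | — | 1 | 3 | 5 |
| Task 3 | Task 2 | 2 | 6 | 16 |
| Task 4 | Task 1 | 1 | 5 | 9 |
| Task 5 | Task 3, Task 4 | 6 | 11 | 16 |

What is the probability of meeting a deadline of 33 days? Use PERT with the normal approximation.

0.978

te_Task 1 = (3 + 4·7 + 23)/6 = 54/6 = 9; σ²_Task 1 = ((23−3)/6)² = 11.111
te_Task 2 = (1 + 4·3 + 5)/6 = 18/6 = 3; σ²_Task 2 = ((5−1)/6)² = 0.444
te_Task 3 = (2 + 4·6 + 16)/6 = 42/6 = 7; σ²_Task 3 = ((16−2)/6)² = 5.444
te_Task 4 = (1 + 4·5 + 9)/6 = 30/6 = 5; σ²_Task 4 = ((9−1)/6)² = 1.778
te_Task 5 = (6 + 4·11 + 16)/6 = 66/6 = 11; σ²_Task 5 = ((16−6)/6)² = 2.778

Forward pass:
ES_Task 1 = 0; EF_Task 1 = 9
ES_Task 2 = 0; EF_Task 2 = 3
ES_Task 3 = 3; EF_Task 3 = 3+7 = 10
ES_Task 4 = 9; EF_Task 4 = 9+5 = 14
ES_Task 5 = max(EF_Task 3=10, EF_Task 4=14) = 14; EF_Task 5 = 14+11 = 25
Expected project duration μ = 25 days. Critical path: Task 1 → Task 4 → Task 5.

Variance along critical path = 11.111 + 1.778 + 2.778 = 15.667; σ = √15.667 = 3.958 days.
Z = (33 − 25) / 3.958 = 2.021
P(T ≤ 33) = Φ(2.021) ≈ 0.978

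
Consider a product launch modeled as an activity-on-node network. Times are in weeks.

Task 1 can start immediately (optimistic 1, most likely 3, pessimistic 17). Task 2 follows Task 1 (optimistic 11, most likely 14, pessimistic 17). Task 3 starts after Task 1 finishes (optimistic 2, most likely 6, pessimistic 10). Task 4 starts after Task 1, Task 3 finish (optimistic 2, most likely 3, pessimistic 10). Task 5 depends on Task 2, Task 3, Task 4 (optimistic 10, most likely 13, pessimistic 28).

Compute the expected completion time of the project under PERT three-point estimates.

34 weeks

te_Task 1 = (1 + 4·3 + 17)/6 = 30/6 = 5
te_Task 2 = (11 + 4·14 + 17)/6 = 84/6 = 14
te_Task 3 = (2 + 4·6 + 10)/6 = 36/6 = 6
te_Task 4 = (2 + 4·3 + 10)/6 = 24/6 = 4
te_Task 5 = (10 + 4·13 + 28)/6 = 90/6 = 15

Forward pass:
ES_Task 1 = 0; EF_Task 1 = 5
ES_Task 2 = 5; EF_Task 2 = 5+14 = 19
ES_Task 3 = 5; EF_Task 3 = 5+6 = 11
ES_Task 4 = max(EF_Task 1=5, EF_Task 3=11) = 11; EF_Task 4 = 11+4 = 15
ES_Task 5 = max(EF_Task 2=19, EF_Task 3=11, EF_Task 4=15) = 19; EF_Task 5 = 19+15 = 34
Expected project duration μ = 34 weeks. Critical path: Task 1 → Task 2 → Task 5.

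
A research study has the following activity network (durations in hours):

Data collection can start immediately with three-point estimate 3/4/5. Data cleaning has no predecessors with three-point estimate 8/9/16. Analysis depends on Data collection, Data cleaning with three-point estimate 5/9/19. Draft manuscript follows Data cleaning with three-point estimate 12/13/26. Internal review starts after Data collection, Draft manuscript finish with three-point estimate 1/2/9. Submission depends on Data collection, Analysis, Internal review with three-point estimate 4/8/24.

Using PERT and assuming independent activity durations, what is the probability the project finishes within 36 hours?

0.328

te_Data collection = (3 + 4·4 + 5)/6 = 24/6 = 4; σ²_Data collection = ((5−3)/6)² = 0.111
te_Data cleaning = (8 + 4·9 + 16)/6 = 60/6 = 10; σ²_Data cleaning = ((16−8)/6)² = 1.778
te_Analysis = (5 + 4·9 + 19)/6 = 60/6 = 10; σ²_Analysis = ((19−5)/6)² = 5.444
te_Draft manuscript = (12 + 4·13 + 26)/6 = 90/6 = 15; σ²_Draft manuscript = ((26−12)/6)² = 5.444
te_Internal review = (1 + 4·2 + 9)/6 = 18/6 = 3; σ²_Internal review = ((9−1)/6)² = 1.778
te_Submission = (4 + 4·8 + 24)/6 = 60/6 = 10; σ²_Submission = ((24−4)/6)² = 11.111

Forward pass:
ES_Data collection = 0; EF_Data collection = 4
ES_Data cleaning = 0; EF_Data cleaning = 10
ES_Analysis = max(EF_Data collection=4, EF_Data cleaning=10) = 10; EF_Analysis = 10+10 = 20
ES_Draft manuscript = 10; EF_Draft manuscript = 10+15 = 25
ES_Internal review = max(EF_Data collection=4, EF_Draft manuscript=25) = 25; EF_Internal review = 25+3 = 28
ES_Submission = max(EF_Data collection=4, EF_Analysis=20, EF_Internal review=28) = 28; EF_Submission = 28+10 = 38
Expected project duration μ = 38 hours. Critical path: Data cleaning → Draft manuscript → Internal review → Submission.

Variance along critical path = 1.778 + 5.444 + 1.778 + 11.111 = 20.111; σ = √20.111 = 4.485 hours.
Z = (36 − 38) / 4.485 = -0.446
P(T ≤ 36) = Φ(-0.446) ≈ 0.328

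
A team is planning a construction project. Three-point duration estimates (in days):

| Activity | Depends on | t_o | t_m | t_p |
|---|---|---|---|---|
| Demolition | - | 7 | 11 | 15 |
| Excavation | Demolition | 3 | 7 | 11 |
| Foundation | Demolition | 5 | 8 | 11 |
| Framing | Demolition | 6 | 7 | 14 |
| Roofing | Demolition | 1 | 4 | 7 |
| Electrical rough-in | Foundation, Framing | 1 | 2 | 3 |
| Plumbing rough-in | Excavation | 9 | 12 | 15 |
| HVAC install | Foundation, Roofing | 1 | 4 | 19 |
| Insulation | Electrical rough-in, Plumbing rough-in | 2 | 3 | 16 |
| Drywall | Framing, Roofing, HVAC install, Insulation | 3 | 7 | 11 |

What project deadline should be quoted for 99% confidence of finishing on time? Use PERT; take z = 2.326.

50.0 days

te_Demolition = (7 + 4·11 + 15)/6 = 66/6 = 11; σ²_Demolition = ((15−7)/6)² = 1.778
te_Excavation = (3 + 4·7 + 11)/6 = 42/6 = 7; σ²_Excavation = ((11−3)/6)² = 1.778
te_Foundation = (5 + 4·8 + 11)/6 = 48/6 = 8; σ²_Foundation = ((11−5)/6)² = 1.000
te_Framing = (6 + 4·7 + 14)/6 = 48/6 = 8; σ²_Framing = ((14−6)/6)² = 1.778
te_Roofing = (1 + 4·4 + 7)/6 = 24/6 = 4; σ²_Roofing = ((7−1)/6)² = 1.000
te_Electrical rough-in = (1 + 4·2 + 3)/6 = 12/6 = 2; σ²_Electrical rough-in = ((3−1)/6)² = 0.111
te_Plumbing rough-in = (9 + 4·12 + 15)/6 = 72/6 = 12; σ²_Plumbing rough-in = ((15−9)/6)² = 1.000
te_HVAC install = (1 + 4·4 + 19)/6 = 36/6 = 6; σ²_HVAC install = ((19−1)/6)² = 9.000
te_Insulation = (2 + 4·3 + 16)/6 = 30/6 = 5; σ²_Insulation = ((16−2)/6)² = 5.444
te_Drywall = (3 + 4·7 + 11)/6 = 42/6 = 7; σ²_Drywall = ((11−3)/6)² = 1.778

Forward pass:
ES_Demolition = 0; EF_Demolition = 11
ES_Excavation = 11; EF_Excavation = 11+7 = 18
ES_Foundation = 11; EF_Foundation = 11+8 = 19
ES_Framing = 11; EF_Framing = 11+8 = 19
ES_Roofing = 11; EF_Roofing = 11+4 = 15
ES_Electrical rough-in = max(EF_Foundation=19, EF_Framing=19) = 19; EF_Electrical rough-in = 19+2 = 21
ES_Plumbing rough-in = 18; EF_Plumbing rough-in = 18+12 = 30
ES_HVAC install = max(EF_Foundation=19, EF_Roofing=15) = 19; EF_HVAC install = 19+6 = 25
ES_Insulation = max(EF_Electrical rough-in=21, EF_Plumbing rough-in=30) = 30; EF_Insulation = 30+5 = 35
ES_Drywall = max(EF_Framing=19, EF_Roofing=15, EF_HVAC install=25, EF_Insulation=35) = 35; EF_Drywall = 35+7 = 42
Expected project duration μ = 42 days. Critical path: Demolition → Excavation → Plumbing rough-in → Insulation → Drywall.

Variance along critical path = 1.778 + 1.778 + 1.000 + 5.444 + 1.778 = 11.778; σ = 3.432 days.
D = μ + z·σ = 42 + 2.326·3.432 = 50.0 days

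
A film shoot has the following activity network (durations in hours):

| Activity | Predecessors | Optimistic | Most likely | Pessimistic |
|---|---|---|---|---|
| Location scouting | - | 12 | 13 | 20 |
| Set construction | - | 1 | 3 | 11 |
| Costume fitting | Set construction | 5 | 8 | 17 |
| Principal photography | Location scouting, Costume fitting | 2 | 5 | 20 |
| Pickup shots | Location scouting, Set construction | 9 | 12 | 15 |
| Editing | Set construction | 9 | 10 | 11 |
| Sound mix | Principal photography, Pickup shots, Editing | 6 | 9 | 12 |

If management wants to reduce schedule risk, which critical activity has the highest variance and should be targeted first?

te_Location scouting = (12 + 4·13 + 20)/6 = 84/6 = 14; σ²_Location scouting = ((20−12)/6)² = 1.778
te_Set construction = (1 + 4·3 + 11)/6 = 24/6 = 4; σ²_Set construction = ((11−1)/6)² = 2.778
te_Costume fitting = (5 + 4·8 + 17)/6 = 54/6 = 9; σ²_Costume fitting = ((17−5)/6)² = 4.000
te_Principal photography = (2 + 4·5 + 20)/6 = 42/6 = 7; σ²_Principal photography = ((20−2)/6)² = 9.000
te_Pickup shots = (9 + 4·12 + 15)/6 = 72/6 = 12; σ²_Pickup shots = ((15−9)/6)² = 1.000
te_Editing = (9 + 4·10 + 11)/6 = 60/6 = 10; σ²_Editing = ((11−9)/6)² = 0.111
te_Sound mix = (6 + 4·9 + 12)/6 = 54/6 = 9; σ²_Sound mix = ((12−6)/6)² = 1.000

Forward pass:
ES_Location scouting = 0; EF_Location scouting = 14
ES_Set construction = 0; EF_Set construction = 4
ES_Costume fitting = 4; EF_Costume fitting = 4+9 = 13
ES_Principal photography = max(EF_Location scouting=14, EF_Costume fitting=13) = 14; EF_Principal photography = 14+7 = 21
ES_Pickup shots = max(EF_Location scouting=14, EF_Set construction=4) = 14; EF_Pickup shots = 14+12 = 26
ES_Editing = 4; EF_Editing = 4+10 = 14
ES_Sound mix = max(EF_Principal photography=21, EF_Pickup shots=26, EF_Editing=14) = 26; EF_Sound mix = 26+9 = 35
Expected project duration μ = 35 hours. Critical path: Location scouting → Pickup shots → Sound mix.

Variances on critical path: σ²_Location scouting=1.778, σ²_Pickup shots=1.000, σ²_Sound mix=1.000.
Largest is σ²_Location scouting = 1.778.

Location scouting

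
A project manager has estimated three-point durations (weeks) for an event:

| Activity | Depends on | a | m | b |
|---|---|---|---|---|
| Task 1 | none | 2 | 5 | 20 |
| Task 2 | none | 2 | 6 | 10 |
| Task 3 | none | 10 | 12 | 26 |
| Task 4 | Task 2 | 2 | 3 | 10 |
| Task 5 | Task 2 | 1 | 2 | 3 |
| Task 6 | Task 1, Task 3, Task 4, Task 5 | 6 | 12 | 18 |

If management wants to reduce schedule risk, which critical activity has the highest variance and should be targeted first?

te_Task 1 = (2 + 4·5 + 20)/6 = 42/6 = 7; σ²_Task 1 = ((20−2)/6)² = 9.000
te_Task 2 = (2 + 4·6 + 10)/6 = 36/6 = 6; σ²_Task 2 = ((10−2)/6)² = 1.778
te_Task 3 = (10 + 4·12 + 26)/6 = 84/6 = 14; σ²_Task 3 = ((26−10)/6)² = 7.111
te_Task 4 = (2 + 4·3 + 10)/6 = 24/6 = 4; σ²_Task 4 = ((10−2)/6)² = 1.778
te_Task 5 = (1 + 4·2 + 3)/6 = 12/6 = 2; σ²_Task 5 = ((3−1)/6)² = 0.111
te_Task 6 = (6 + 4·12 + 18)/6 = 72/6 = 12; σ²_Task 6 = ((18−6)/6)² = 4.000

Forward pass:
ES_Task 1 = 0; EF_Task 1 = 7
ES_Task 2 = 0; EF_Task 2 = 6
ES_Task 3 = 0; EF_Task 3 = 14
ES_Task 4 = 6; EF_Task 4 = 6+4 = 10
ES_Task 5 = 6; EF_Task 5 = 6+2 = 8
ES_Task 6 = max(EF_Task 1=7, EF_Task 3=14, EF_Task 4=10, EF_Task 5=8) = 14; EF_Task 6 = 14+12 = 26
Expected project duration μ = 26 weeks. Critical path: Task 3 → Task 6.

Variances on critical path: σ²_Task 3=7.111, σ²_Task 6=4.000.
Largest is σ²_Task 3 = 7.111.

Task 3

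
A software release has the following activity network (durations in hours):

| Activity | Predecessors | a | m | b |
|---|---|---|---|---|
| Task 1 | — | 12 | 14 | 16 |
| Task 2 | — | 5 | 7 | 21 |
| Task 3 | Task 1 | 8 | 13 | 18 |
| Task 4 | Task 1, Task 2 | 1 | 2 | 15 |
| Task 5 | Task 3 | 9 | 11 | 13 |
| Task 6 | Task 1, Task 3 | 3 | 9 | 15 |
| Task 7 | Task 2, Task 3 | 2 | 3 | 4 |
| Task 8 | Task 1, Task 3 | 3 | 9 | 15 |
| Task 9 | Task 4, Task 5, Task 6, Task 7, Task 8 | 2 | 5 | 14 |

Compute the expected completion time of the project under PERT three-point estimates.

te_Task 1 = (12 + 4·14 + 16)/6 = 84/6 = 14
te_Task 2 = (5 + 4·7 + 21)/6 = 54/6 = 9
te_Task 3 = (8 + 4·13 + 18)/6 = 78/6 = 13
te_Task 4 = (1 + 4·2 + 15)/6 = 24/6 = 4
te_Task 5 = (9 + 4·11 + 13)/6 = 66/6 = 11
te_Task 6 = (3 + 4·9 + 15)/6 = 54/6 = 9
te_Task 7 = (2 + 4·3 + 4)/6 = 18/6 = 3
te_Task 8 = (3 + 4·9 + 15)/6 = 54/6 = 9
te_Task 9 = (2 + 4·5 + 14)/6 = 36/6 = 6

Forward pass:
ES_Task 1 = 0; EF_Task 1 = 14
ES_Task 2 = 0; EF_Task 2 = 9
ES_Task 3 = 14; EF_Task 3 = 14+13 = 27
ES_Task 4 = max(EF_Task 1=14, EF_Task 2=9) = 14; EF_Task 4 = 14+4 = 18
ES_Task 5 = 27; EF_Task 5 = 27+11 = 38
ES_Task 6 = max(EF_Task 1=14, EF_Task 3=27) = 27; EF_Task 6 = 27+9 = 36
ES_Task 7 = max(EF_Task 2=9, EF_Task 3=27) = 27; EF_Task 7 = 27+3 = 30
ES_Task 8 = max(EF_Task 1=14, EF_Task 3=27) = 27; EF_Task 8 = 27+9 = 36
ES_Task 9 = max(EF_Task 4=18, EF_Task 5=38, EF_Task 6=36, EF_Task 7=30, EF_Task 8=36) = 38; EF_Task 9 = 38+6 = 44
Expected project duration μ = 44 hours. Critical path: Task 1 → Task 3 → Task 5 → Task 9.

44 hours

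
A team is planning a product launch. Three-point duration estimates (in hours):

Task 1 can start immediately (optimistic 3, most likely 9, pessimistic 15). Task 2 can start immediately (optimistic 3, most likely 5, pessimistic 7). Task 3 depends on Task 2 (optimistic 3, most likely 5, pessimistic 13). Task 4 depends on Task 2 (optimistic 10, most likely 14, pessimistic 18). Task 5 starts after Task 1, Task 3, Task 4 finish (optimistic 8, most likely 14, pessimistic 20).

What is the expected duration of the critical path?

te_Task 1 = (3 + 4·9 + 15)/6 = 54/6 = 9
te_Task 2 = (3 + 4·5 + 7)/6 = 30/6 = 5
te_Task 3 = (3 + 4·5 + 13)/6 = 36/6 = 6
te_Task 4 = (10 + 4·14 + 18)/6 = 84/6 = 14
te_Task 5 = (8 + 4·14 + 20)/6 = 84/6 = 14

Forward pass:
ES_Task 1 = 0; EF_Task 1 = 9
ES_Task 2 = 0; EF_Task 2 = 5
ES_Task 3 = 5; EF_Task 3 = 5+6 = 11
ES_Task 4 = 5; EF_Task 4 = 5+14 = 19
ES_Task 5 = max(EF_Task 1=9, EF_Task 3=11, EF_Task 4=19) = 19; EF_Task 5 = 19+14 = 33
Expected project duration μ = 33 hours. Critical path: Task 2 → Task 4 → Task 5.

33 hours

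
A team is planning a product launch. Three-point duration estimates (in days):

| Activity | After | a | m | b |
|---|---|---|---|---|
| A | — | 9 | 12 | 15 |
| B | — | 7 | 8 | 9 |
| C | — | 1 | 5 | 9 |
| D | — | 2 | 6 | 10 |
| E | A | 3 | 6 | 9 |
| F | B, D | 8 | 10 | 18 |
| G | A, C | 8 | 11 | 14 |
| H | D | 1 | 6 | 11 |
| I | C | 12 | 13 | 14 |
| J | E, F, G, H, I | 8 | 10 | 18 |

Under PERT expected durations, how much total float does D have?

6 days

te_A = (9 + 4·12 + 15)/6 = 72/6 = 12
te_B = (7 + 4·8 + 9)/6 = 48/6 = 8
te_C = (1 + 4·5 + 9)/6 = 30/6 = 5
te_D = (2 + 4·6 + 10)/6 = 36/6 = 6
te_E = (3 + 4·6 + 9)/6 = 36/6 = 6
te_F = (8 + 4·10 + 18)/6 = 66/6 = 11
te_G = (8 + 4·11 + 14)/6 = 66/6 = 11
te_H = (1 + 4·6 + 11)/6 = 36/6 = 6
te_I = (12 + 4·13 + 14)/6 = 78/6 = 13
te_J = (8 + 4·10 + 18)/6 = 66/6 = 11

Forward pass:
ES_A = 0; EF_A = 12
ES_B = 0; EF_B = 8
ES_C = 0; EF_C = 5
ES_D = 0; EF_D = 6
ES_E = 12; EF_E = 12+6 = 18
ES_F = max(EF_B=8, EF_D=6) = 8; EF_F = 8+11 = 19
ES_G = max(EF_A=12, EF_C=5) = 12; EF_G = 12+11 = 23
ES_H = 6; EF_H = 6+6 = 12
ES_I = 5; EF_I = 5+13 = 18
ES_J = max(EF_E=18, EF_F=19, EF_G=23, EF_H=12, EF_I=18) = 23; EF_J = 23+11 = 34
Expected project duration μ = 34 days. Critical path: A → G → J.

Backward pass:
LF_J = 34; LS_J = 34−11 = 23
LF_I = LS_J = 23; LS_I = 23−13 = 10
LF_H = LS_J = 23; LS_H = 23−6 = 17
LF_G = LS_J = 23; LS_G = 23−11 = 12
LF_F = LS_J = 23; LS_F = 23−11 = 12
LF_E = LS_J = 23; LS_E = 23−6 = 17
LF_D = min(LS_F=12, LS_H=17) = 12; LS_D = 12−6 = 6
LF_C = min(LS_G=12, LS_I=10) = 10; LS_C = 10−5 = 5
LF_B = LS_F = 12; LS_B = 12−8 = 4
LF_A = min(LS_E=17, LS_G=12) = 12; LS_A = 12−12 = 0
Slack_D = LS_D − ES_D = 6 − 0 = 6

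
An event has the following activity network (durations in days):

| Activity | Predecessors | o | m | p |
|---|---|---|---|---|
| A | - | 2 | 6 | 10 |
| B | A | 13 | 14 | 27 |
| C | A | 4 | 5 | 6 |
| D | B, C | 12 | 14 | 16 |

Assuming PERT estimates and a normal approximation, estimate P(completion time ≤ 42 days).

te_A = (2 + 4·6 + 10)/6 = 36/6 = 6; σ²_A = ((10−2)/6)² = 1.778
te_B = (13 + 4·14 + 27)/6 = 96/6 = 16; σ²_B = ((27−13)/6)² = 5.444
te_C = (4 + 4·5 + 6)/6 = 30/6 = 5; σ²_C = ((6−4)/6)² = 0.111
te_D = (12 + 4·14 + 16)/6 = 84/6 = 14; σ²_D = ((16−12)/6)² = 0.444

Forward pass:
ES_A = 0; EF_A = 6
ES_B = 6; EF_B = 6+16 = 22
ES_C = 6; EF_C = 6+5 = 11
ES_D = max(EF_B=22, EF_C=11) = 22; EF_D = 22+14 = 36
Expected project duration μ = 36 days. Critical path: A → B → D.

Variance along critical path = 1.778 + 5.444 + 0.444 = 7.667; σ = √7.667 = 2.769 days.
Z = (42 − 36) / 2.769 = 2.167
P(T ≤ 42) = Φ(2.167) ≈ 0.985

0.985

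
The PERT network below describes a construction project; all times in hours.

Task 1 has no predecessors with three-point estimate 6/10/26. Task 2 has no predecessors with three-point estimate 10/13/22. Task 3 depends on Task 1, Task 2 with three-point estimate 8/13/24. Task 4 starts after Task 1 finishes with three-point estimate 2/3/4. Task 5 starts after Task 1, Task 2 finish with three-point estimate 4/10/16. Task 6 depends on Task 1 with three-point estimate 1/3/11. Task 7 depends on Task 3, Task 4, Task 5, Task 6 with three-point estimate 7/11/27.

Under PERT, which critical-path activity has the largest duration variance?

te_Task 1 = (6 + 4·10 + 26)/6 = 72/6 = 12; σ²_Task 1 = ((26−6)/6)² = 11.111
te_Task 2 = (10 + 4·13 + 22)/6 = 84/6 = 14; σ²_Task 2 = ((22−10)/6)² = 4.000
te_Task 3 = (8 + 4·13 + 24)/6 = 84/6 = 14; σ²_Task 3 = ((24−8)/6)² = 7.111
te_Task 4 = (2 + 4·3 + 4)/6 = 18/6 = 3; σ²_Task 4 = ((4−2)/6)² = 0.111
te_Task 5 = (4 + 4·10 + 16)/6 = 60/6 = 10; σ²_Task 5 = ((16−4)/6)² = 4.000
te_Task 6 = (1 + 4·3 + 11)/6 = 24/6 = 4; σ²_Task 6 = ((11−1)/6)² = 2.778
te_Task 7 = (7 + 4·11 + 27)/6 = 78/6 = 13; σ²_Task 7 = ((27−7)/6)² = 11.111

Forward pass:
ES_Task 1 = 0; EF_Task 1 = 12
ES_Task 2 = 0; EF_Task 2 = 14
ES_Task 3 = max(EF_Task 1=12, EF_Task 2=14) = 14; EF_Task 3 = 14+14 = 28
ES_Task 4 = 12; EF_Task 4 = 12+3 = 15
ES_Task 5 = max(EF_Task 1=12, EF_Task 2=14) = 14; EF_Task 5 = 14+10 = 24
ES_Task 6 = 12; EF_Task 6 = 12+4 = 16
ES_Task 7 = max(EF_Task 3=28, EF_Task 4=15, EF_Task 5=24, EF_Task 6=16) = 28; EF_Task 7 = 28+13 = 41
Expected project duration μ = 41 hours. Critical path: Task 2 → Task 3 → Task 7.

Variances on critical path: σ²_Task 2=4.000, σ²_Task 3=7.111, σ²_Task 7=11.111.
Largest is σ²_Task 7 = 11.111.

Task 7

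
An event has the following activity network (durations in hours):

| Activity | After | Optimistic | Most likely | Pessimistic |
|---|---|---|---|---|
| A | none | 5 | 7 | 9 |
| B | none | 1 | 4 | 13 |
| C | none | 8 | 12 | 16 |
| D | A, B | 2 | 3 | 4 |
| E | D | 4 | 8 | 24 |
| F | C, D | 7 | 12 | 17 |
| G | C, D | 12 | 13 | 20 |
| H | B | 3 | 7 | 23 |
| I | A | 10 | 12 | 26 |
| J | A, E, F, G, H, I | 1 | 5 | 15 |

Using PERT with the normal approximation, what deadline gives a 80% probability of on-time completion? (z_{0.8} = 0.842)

te_A = (5 + 4·7 + 9)/6 = 42/6 = 7; σ²_A = ((9−5)/6)² = 0.444
te_B = (1 + 4·4 + 13)/6 = 30/6 = 5; σ²_B = ((13−1)/6)² = 4.000
te_C = (8 + 4·12 + 16)/6 = 72/6 = 12; σ²_C = ((16−8)/6)² = 1.778
te_D = (2 + 4·3 + 4)/6 = 18/6 = 3; σ²_D = ((4−2)/6)² = 0.111
te_E = (4 + 4·8 + 24)/6 = 60/6 = 10; σ²_E = ((24−4)/6)² = 11.111
te_F = (7 + 4·12 + 17)/6 = 72/6 = 12; σ²_F = ((17−7)/6)² = 2.778
te_G = (12 + 4·13 + 20)/6 = 84/6 = 14; σ²_G = ((20−12)/6)² = 1.778
te_H = (3 + 4·7 + 23)/6 = 54/6 = 9; σ²_H = ((23−3)/6)² = 11.111
te_I = (10 + 4·12 + 26)/6 = 84/6 = 14; σ²_I = ((26−10)/6)² = 7.111
te_J = (1 + 4·5 + 15)/6 = 36/6 = 6; σ²_J = ((15−1)/6)² = 5.444

Forward pass:
ES_A = 0; EF_A = 7
ES_B = 0; EF_B = 5
ES_C = 0; EF_C = 12
ES_D = max(EF_A=7, EF_B=5) = 7; EF_D = 7+3 = 10
ES_E = 10; EF_E = 10+10 = 20
ES_F = max(EF_C=12, EF_D=10) = 12; EF_F = 12+12 = 24
ES_G = max(EF_C=12, EF_D=10) = 12; EF_G = 12+14 = 26
ES_H = 5; EF_H = 5+9 = 14
ES_I = 7; EF_I = 7+14 = 21
ES_J = max(EF_A=7, EF_E=20, EF_F=24, EF_G=26, EF_H=14, EF_I=21) = 26; EF_J = 26+6 = 32
Expected project duration μ = 32 hours. Critical path: C → G → J.

Variance along critical path = 1.778 + 1.778 + 5.444 = 9.000; σ = 3.000 hours.
D = μ + z·σ = 32 + 0.842·3.000 = 34.5 hours

34.5 hours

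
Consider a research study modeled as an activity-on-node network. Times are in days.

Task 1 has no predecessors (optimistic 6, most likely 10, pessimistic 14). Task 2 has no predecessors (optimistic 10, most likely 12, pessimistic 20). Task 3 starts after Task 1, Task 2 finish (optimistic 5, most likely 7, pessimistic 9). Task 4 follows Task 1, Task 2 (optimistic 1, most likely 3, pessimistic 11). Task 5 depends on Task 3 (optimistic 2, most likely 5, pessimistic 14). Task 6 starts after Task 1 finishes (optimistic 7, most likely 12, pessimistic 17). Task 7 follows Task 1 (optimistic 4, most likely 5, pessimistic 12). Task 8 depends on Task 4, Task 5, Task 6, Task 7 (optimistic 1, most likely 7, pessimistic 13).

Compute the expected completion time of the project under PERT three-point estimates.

33 days

te_Task 1 = (6 + 4·10 + 14)/6 = 60/6 = 10
te_Task 2 = (10 + 4·12 + 20)/6 = 78/6 = 13
te_Task 3 = (5 + 4·7 + 9)/6 = 42/6 = 7
te_Task 4 = (1 + 4·3 + 11)/6 = 24/6 = 4
te_Task 5 = (2 + 4·5 + 14)/6 = 36/6 = 6
te_Task 6 = (7 + 4·12 + 17)/6 = 72/6 = 12
te_Task 7 = (4 + 4·5 + 12)/6 = 36/6 = 6
te_Task 8 = (1 + 4·7 + 13)/6 = 42/6 = 7

Forward pass:
ES_Task 1 = 0; EF_Task 1 = 10
ES_Task 2 = 0; EF_Task 2 = 13
ES_Task 3 = max(EF_Task 1=10, EF_Task 2=13) = 13; EF_Task 3 = 13+7 = 20
ES_Task 4 = max(EF_Task 1=10, EF_Task 2=13) = 13; EF_Task 4 = 13+4 = 17
ES_Task 5 = 20; EF_Task 5 = 20+6 = 26
ES_Task 6 = 10; EF_Task 6 = 10+12 = 22
ES_Task 7 = 10; EF_Task 7 = 10+6 = 16
ES_Task 8 = max(EF_Task 4=17, EF_Task 5=26, EF_Task 6=22, EF_Task 7=16) = 26; EF_Task 8 = 26+7 = 33
Expected project duration μ = 33 days. Critical path: Task 2 → Task 3 → Task 5 → Task 8.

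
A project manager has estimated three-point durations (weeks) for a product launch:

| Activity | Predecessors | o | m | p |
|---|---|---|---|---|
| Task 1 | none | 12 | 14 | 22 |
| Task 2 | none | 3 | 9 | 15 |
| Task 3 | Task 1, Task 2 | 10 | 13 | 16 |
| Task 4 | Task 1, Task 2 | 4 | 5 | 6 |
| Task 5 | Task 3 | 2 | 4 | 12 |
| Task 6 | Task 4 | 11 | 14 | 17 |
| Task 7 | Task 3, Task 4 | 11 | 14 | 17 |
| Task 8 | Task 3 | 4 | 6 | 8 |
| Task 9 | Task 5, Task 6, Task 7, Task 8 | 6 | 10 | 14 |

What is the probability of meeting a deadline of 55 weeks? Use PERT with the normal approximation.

0.879

te_Task 1 = (12 + 4·14 + 22)/6 = 90/6 = 15; σ²_Task 1 = ((22−12)/6)² = 2.778
te_Task 2 = (3 + 4·9 + 15)/6 = 54/6 = 9; σ²_Task 2 = ((15−3)/6)² = 4.000
te_Task 3 = (10 + 4·13 + 16)/6 = 78/6 = 13; σ²_Task 3 = ((16−10)/6)² = 1.000
te_Task 4 = (4 + 4·5 + 6)/6 = 30/6 = 5; σ²_Task 4 = ((6−4)/6)² = 0.111
te_Task 5 = (2 + 4·4 + 12)/6 = 30/6 = 5; σ²_Task 5 = ((12−2)/6)² = 2.778
te_Task 6 = (11 + 4·14 + 17)/6 = 84/6 = 14; σ²_Task 6 = ((17−11)/6)² = 1.000
te_Task 7 = (11 + 4·14 + 17)/6 = 84/6 = 14; σ²_Task 7 = ((17−11)/6)² = 1.000
te_Task 8 = (4 + 4·6 + 8)/6 = 36/6 = 6; σ²_Task 8 = ((8−4)/6)² = 0.444
te_Task 9 = (6 + 4·10 + 14)/6 = 60/6 = 10; σ²_Task 9 = ((14−6)/6)² = 1.778

Forward pass:
ES_Task 1 = 0; EF_Task 1 = 15
ES_Task 2 = 0; EF_Task 2 = 9
ES_Task 3 = max(EF_Task 1=15, EF_Task 2=9) = 15; EF_Task 3 = 15+13 = 28
ES_Task 4 = max(EF_Task 1=15, EF_Task 2=9) = 15; EF_Task 4 = 15+5 = 20
ES_Task 5 = 28; EF_Task 5 = 28+5 = 33
ES_Task 6 = 20; EF_Task 6 = 20+14 = 34
ES_Task 7 = max(EF_Task 3=28, EF_Task 4=20) = 28; EF_Task 7 = 28+14 = 42
ES_Task 8 = 28; EF_Task 8 = 28+6 = 34
ES_Task 9 = max(EF_Task 5=33, EF_Task 6=34, EF_Task 7=42, EF_Task 8=34) = 42; EF_Task 9 = 42+10 = 52
Expected project duration μ = 52 weeks. Critical path: Task 1 → Task 3 → Task 7 → Task 9.

Variance along critical path = 2.778 + 1.000 + 1.000 + 1.778 = 6.556; σ = √6.556 = 2.560 weeks.
Z = (55 − 52) / 2.560 = 1.172
P(T ≤ 55) = Φ(1.172) ≈ 0.879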